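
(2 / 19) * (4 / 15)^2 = 32/4275 = 0.01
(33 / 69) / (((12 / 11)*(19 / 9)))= 363/1748 = 0.21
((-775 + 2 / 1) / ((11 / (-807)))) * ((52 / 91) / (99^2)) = 831748/251559 = 3.31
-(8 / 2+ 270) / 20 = -137/10 = -13.70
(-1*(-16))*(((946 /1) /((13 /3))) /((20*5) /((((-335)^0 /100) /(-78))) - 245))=-45408/10143185 = 0.00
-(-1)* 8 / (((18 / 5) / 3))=20/3 = 6.67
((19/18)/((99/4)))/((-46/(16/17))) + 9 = 9.00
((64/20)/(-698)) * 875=-1400/349 = -4.01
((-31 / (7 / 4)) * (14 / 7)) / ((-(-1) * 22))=-124/77 = -1.61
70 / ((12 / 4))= 70/3 = 23.33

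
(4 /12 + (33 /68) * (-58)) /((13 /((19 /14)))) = -53903/18564 = -2.90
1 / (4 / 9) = 9/4 = 2.25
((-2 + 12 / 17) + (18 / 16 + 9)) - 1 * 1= 1065/136 = 7.83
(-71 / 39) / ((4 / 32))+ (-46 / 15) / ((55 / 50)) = -17.35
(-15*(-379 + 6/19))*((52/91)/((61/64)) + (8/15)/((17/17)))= 6434.97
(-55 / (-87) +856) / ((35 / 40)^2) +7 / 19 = 90654673/80997 = 1119.23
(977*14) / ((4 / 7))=47873/2 = 23936.50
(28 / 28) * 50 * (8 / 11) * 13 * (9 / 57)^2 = 11.79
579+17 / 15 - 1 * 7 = 8597/15 = 573.13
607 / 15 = 40.47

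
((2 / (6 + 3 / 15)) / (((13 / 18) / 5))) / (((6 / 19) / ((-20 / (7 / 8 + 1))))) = -30400/403 = -75.43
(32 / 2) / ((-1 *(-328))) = 2/41 = 0.05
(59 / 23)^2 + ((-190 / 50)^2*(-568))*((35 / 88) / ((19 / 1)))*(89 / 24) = -439990963/698280 = -630.11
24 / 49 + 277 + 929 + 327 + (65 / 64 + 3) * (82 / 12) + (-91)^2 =185185753/18816 = 9841.93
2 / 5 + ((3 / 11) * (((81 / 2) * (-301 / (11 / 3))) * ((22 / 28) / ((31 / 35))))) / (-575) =282173/156860 = 1.80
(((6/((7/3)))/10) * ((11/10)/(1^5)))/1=99/350 = 0.28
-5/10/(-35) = 1/70 = 0.01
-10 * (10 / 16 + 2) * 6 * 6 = -945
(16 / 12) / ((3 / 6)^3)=32/3 = 10.67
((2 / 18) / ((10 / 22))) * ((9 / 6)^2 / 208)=11/4160 = 0.00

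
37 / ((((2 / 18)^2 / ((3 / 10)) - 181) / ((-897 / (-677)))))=-8064927/29769721 = -0.27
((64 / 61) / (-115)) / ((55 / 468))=-29952/385825 = -0.08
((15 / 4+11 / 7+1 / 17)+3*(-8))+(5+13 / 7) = -11.76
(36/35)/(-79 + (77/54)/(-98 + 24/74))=-7025616/539706055 = -0.01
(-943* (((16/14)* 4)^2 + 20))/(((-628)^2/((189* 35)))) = -63779805/98596 = -646.88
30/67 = 0.45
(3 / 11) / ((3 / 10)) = 10/11 = 0.91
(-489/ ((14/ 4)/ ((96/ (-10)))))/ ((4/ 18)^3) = 4277772/35 = 122222.06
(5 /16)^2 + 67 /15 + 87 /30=28663/3840 = 7.46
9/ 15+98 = 493/5 = 98.60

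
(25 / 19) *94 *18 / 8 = 10575/38 = 278.29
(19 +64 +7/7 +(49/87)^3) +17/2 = 122058353/1317006 = 92.68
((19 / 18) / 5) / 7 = 19/630 = 0.03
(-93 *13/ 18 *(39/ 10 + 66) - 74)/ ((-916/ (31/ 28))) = 2956749/512960 = 5.76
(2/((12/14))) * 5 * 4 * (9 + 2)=1540/3 = 513.33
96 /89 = 1.08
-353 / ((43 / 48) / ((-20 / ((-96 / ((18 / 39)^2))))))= -127080/7267 = -17.49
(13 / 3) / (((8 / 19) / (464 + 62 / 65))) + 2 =95743/20 = 4787.15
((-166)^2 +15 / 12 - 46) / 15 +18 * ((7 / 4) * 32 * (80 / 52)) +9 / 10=2640887/780 = 3385.75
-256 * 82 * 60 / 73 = -1259520/73 = -17253.70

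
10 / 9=1.11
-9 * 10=-90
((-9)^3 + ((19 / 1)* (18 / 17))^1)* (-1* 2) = 24102/17 = 1417.76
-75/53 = -1.42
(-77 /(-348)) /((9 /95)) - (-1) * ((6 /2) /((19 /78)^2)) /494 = 52372249/21482388 = 2.44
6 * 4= 24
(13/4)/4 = 13/16 = 0.81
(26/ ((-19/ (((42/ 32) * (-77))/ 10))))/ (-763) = -3003/165680 = -0.02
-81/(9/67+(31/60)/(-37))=-12047940/17903 = -672.96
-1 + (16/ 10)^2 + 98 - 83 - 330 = -313.44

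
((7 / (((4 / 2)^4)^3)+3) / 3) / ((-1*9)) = -12295/110592 = -0.11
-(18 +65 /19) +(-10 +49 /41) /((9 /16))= -259927/7011 = -37.07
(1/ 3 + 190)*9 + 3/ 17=29124/17 = 1713.18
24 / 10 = 12/5 = 2.40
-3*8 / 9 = -8/3 = -2.67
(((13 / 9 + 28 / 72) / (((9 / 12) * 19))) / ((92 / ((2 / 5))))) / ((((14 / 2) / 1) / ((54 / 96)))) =11/244720 = 0.00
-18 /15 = -1.20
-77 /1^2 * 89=-6853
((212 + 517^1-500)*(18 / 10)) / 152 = 2061/760 = 2.71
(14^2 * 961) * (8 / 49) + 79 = 30831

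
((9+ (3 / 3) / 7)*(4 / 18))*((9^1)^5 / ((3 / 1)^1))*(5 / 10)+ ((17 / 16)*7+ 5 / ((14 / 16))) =2240961/112 = 20008.58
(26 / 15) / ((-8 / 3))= -13/20 = -0.65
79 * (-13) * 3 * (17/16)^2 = -890409/256 = -3478.16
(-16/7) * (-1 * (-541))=-8656/7 = -1236.57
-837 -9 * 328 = -3789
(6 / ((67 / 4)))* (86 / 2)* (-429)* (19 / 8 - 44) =18428553/67 = 275053.03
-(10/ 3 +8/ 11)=-4.06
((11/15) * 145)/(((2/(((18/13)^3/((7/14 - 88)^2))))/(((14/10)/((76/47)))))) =14573196/913128125 = 0.02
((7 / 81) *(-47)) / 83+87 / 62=564503/416826 = 1.35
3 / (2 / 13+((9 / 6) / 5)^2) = 12.30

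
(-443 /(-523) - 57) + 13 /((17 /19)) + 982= 8360887/8891 = 940.38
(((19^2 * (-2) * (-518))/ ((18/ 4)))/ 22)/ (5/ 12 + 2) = 1495984/957 = 1563.20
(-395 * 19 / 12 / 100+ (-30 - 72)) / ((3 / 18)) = -649.52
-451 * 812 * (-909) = 332886708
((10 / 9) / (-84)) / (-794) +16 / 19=4802207/5702508 = 0.84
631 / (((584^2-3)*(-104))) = -631/35469512 = 0.00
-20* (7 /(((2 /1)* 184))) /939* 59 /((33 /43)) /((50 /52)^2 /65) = -2.19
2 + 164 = 166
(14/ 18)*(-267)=-623/3 = -207.67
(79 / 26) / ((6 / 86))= 3397/78 = 43.55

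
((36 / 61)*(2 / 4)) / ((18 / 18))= 18/61 = 0.30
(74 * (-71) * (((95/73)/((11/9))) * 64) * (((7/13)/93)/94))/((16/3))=-62890380/15209623 = -4.13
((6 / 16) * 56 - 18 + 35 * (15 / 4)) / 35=537/140 = 3.84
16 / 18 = 8/9 = 0.89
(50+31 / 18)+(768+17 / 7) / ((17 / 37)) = 3702527/2142 = 1728.54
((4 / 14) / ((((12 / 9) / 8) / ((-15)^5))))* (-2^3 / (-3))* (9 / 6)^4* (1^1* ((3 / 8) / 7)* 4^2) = -738112500/49 = -15063520.41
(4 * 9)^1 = 36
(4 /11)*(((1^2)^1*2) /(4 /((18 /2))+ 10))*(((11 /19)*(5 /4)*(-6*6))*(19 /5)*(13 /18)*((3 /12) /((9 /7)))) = -91/94 = -0.97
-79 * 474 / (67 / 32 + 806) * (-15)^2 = -269611200/25859 = -10426.20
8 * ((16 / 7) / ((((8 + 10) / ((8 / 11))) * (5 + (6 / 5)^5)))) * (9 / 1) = 1600000/1801877 = 0.89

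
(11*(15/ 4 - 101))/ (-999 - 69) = 4279/4272 = 1.00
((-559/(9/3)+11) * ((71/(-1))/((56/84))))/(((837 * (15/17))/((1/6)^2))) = 317441/451980 = 0.70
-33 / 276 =-11/92 = -0.12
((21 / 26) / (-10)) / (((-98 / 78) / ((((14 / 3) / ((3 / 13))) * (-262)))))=-1703/5 = -340.60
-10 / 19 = -0.53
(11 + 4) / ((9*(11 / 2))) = 10/33 = 0.30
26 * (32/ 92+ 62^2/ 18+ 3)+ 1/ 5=5837077/1035 = 5639.69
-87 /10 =-8.70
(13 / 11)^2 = 169/121 = 1.40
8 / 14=4/7 = 0.57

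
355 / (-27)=-355/27 = -13.15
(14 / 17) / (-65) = -14/1105 = -0.01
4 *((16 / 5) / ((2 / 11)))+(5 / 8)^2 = 22653/320 = 70.79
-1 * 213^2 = -45369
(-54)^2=2916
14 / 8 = 7/4 = 1.75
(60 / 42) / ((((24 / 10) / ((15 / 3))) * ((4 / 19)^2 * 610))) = 9025/81984 = 0.11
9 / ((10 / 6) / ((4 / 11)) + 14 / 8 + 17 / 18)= 162/131 = 1.24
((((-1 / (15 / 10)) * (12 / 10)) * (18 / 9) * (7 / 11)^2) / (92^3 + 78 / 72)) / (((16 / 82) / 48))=-28224/137884945 = 0.00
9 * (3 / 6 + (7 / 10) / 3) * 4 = 26.40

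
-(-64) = 64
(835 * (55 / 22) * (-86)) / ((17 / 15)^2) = -40393125/289 = -139768.60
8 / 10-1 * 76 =-376/5 = -75.20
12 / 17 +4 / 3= 104/51 = 2.04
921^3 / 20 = 781229961/20 = 39061498.05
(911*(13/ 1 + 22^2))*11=4980437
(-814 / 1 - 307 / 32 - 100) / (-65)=5911/416 = 14.21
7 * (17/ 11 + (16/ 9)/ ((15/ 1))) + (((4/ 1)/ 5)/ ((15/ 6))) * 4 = 12.93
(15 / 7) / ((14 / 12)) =90/49 = 1.84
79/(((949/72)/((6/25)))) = 34128/23725 = 1.44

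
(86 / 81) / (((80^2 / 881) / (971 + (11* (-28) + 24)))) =8675207/86400 = 100.41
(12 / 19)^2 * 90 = 12960/361 = 35.90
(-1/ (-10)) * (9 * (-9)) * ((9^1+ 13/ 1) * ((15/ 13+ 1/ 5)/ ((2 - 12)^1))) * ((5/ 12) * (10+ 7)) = 170.89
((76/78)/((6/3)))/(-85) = -19/3315 = -0.01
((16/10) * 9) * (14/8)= 25.20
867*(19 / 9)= 5491/3 = 1830.33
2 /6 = 1/3 = 0.33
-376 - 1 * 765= -1141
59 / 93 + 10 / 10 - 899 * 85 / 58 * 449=-591555.87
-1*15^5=-759375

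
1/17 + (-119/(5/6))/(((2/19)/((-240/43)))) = 5534971/731 = 7571.78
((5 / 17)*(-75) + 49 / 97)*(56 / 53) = -1990352/87397 = -22.77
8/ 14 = 4/7 = 0.57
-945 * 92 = -86940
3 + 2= 5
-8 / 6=-4/3 = -1.33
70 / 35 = 2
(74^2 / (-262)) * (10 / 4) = -52.25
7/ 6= 1.17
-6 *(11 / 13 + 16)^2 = -287766/169 = -1702.76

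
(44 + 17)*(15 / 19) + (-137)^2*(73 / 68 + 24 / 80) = 166848437/6460 = 25827.93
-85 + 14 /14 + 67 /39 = -82.28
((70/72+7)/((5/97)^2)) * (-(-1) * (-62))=-186026.38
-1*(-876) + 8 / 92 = 20150/23 = 876.09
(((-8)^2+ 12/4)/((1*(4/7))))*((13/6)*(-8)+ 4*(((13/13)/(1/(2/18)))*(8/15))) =-270613/135 = -2004.54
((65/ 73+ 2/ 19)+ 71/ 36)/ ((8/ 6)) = 148193/66576 = 2.23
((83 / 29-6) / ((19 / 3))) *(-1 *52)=14196/551 = 25.76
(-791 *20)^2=250272400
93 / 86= 1.08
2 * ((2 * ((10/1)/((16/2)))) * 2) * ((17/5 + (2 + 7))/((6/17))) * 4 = 4216/3 = 1405.33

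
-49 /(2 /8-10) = 196/39 = 5.03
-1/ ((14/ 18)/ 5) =-6.43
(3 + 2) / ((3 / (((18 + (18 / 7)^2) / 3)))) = 670/49 = 13.67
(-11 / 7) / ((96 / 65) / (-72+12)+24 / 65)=-3575/784 = -4.56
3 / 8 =0.38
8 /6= 4/3 = 1.33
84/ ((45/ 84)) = 156.80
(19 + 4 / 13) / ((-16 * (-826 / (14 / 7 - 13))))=-2761/171808 = -0.02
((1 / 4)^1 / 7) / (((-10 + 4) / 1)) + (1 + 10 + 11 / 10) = 10159/840 = 12.09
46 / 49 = 0.94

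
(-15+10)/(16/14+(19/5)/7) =-175/59 = -2.97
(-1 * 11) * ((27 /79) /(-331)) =297/26149 = 0.01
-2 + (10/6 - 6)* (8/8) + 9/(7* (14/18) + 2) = -1030/201 = -5.12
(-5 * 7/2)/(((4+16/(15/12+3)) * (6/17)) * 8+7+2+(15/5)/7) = -70805/126852 = -0.56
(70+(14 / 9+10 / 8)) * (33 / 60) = 28831/720 = 40.04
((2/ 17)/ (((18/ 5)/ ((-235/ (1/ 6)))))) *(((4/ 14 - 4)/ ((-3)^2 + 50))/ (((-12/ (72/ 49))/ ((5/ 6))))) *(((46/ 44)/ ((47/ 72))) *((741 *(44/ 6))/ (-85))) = 177247200/5848493 = 30.31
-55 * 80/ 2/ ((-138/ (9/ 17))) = 8.44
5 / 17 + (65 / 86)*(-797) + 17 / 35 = -30784071/51170 = -601.60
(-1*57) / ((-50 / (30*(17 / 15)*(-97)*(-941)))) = 88447413/25 = 3537896.52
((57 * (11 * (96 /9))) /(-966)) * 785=-2625040/483 = -5434.87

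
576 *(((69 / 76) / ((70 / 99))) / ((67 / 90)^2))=796767840/597037 = 1334.54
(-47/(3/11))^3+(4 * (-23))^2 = -137959885/27 = -5109625.37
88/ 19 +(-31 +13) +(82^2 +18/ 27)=382544/57 = 6711.30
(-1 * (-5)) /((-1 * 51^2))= -5/2601 = 0.00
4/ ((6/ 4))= 8/3 = 2.67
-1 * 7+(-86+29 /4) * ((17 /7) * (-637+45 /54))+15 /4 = 973309/8 = 121663.62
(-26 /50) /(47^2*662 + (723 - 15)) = -13/36576650 = 0.00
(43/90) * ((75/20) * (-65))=-116.46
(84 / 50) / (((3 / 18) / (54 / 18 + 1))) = 1008/25 = 40.32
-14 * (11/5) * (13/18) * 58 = -58058/45 = -1290.18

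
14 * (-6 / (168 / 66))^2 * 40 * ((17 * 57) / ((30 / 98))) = 9848916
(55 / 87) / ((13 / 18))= 330/377 = 0.88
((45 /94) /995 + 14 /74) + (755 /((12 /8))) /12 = 131228765/3114549 = 42.13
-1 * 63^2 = -3969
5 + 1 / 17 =86/17 = 5.06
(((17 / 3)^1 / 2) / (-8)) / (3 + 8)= -0.03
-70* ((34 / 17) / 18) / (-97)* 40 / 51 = 2800/44523 = 0.06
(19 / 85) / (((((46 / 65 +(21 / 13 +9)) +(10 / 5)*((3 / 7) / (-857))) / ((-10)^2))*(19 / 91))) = 354840850/37526429 = 9.46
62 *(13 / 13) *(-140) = -8680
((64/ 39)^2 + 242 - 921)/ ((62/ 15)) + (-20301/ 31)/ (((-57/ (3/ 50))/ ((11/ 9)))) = -405082462/2488525 = -162.78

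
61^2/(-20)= -3721/20 = -186.05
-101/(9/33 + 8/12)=-3333/31 = -107.52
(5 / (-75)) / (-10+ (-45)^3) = 1/1367025 = 0.00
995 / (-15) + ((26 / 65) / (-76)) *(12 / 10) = -94534/1425 = -66.34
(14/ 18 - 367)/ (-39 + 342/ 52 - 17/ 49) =4199104/375741 = 11.18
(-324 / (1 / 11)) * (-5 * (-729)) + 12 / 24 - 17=-25981593/2 = -12990796.50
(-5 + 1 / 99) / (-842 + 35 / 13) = 6422/1080189 = 0.01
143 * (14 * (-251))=-502502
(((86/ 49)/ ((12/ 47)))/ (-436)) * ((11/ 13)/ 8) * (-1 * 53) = 1178243/13331136 = 0.09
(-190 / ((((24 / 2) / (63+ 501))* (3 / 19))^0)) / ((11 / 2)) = -380/11 = -34.55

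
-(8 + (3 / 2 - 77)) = 67.50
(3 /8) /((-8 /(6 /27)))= -1/96 = -0.01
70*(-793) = -55510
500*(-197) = -98500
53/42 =1.26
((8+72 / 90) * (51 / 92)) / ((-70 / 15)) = -1683/1610 = -1.05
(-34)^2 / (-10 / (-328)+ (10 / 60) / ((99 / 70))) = 194832/25 = 7793.28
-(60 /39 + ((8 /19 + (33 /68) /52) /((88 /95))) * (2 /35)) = -1704435/1089088 = -1.57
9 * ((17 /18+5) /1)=53.50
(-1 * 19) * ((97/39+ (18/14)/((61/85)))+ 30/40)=-6364525/66612 = -95.55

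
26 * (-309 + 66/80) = -160251/20 = -8012.55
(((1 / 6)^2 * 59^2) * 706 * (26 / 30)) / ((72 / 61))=974432849/19440 = 50125.15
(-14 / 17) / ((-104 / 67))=469/884 = 0.53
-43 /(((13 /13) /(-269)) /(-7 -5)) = -138804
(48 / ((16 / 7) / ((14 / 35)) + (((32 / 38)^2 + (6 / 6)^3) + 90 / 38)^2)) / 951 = 1824494/807570497 = 0.00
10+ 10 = 20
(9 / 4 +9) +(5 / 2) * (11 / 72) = 1675/144 = 11.63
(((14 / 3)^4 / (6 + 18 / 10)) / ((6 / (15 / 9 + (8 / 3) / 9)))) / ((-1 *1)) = -5090120/255879 = -19.89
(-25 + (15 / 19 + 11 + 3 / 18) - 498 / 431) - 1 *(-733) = 35317553/49134 = 718.80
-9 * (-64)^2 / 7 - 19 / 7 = -5269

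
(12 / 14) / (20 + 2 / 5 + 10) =15/532 = 0.03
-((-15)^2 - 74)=-151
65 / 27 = 2.41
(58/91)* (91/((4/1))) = 29/2 = 14.50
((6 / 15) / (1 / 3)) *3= 18/5 = 3.60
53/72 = 0.74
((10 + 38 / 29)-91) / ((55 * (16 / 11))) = -2311/2320 = -1.00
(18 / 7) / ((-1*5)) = -18/35 = -0.51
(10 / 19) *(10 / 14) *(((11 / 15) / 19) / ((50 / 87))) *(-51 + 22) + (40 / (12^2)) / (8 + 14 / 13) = -18827849/26836740 = -0.70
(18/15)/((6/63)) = 63/5 = 12.60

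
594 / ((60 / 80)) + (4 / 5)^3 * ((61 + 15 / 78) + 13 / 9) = 12052024/14625 = 824.07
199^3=7880599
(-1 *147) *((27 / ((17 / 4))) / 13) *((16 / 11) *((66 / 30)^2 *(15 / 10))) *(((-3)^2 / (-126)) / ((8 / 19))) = 711018/5525 = 128.69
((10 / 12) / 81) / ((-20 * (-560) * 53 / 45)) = 1/1282176 = 0.00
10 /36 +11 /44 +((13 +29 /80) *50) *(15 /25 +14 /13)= 1049183/936 = 1120.92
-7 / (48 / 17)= -119/48 = -2.48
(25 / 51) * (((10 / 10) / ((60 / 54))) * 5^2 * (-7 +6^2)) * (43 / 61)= 467625/2074 = 225.47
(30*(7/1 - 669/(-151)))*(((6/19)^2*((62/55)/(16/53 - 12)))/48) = -411651/5996210 = -0.07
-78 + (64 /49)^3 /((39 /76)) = -337965314/4588311 = -73.66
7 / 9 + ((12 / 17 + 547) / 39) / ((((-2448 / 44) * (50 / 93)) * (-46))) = 81708617/103693200 = 0.79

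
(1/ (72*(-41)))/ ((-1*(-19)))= -1/56088 = 0.00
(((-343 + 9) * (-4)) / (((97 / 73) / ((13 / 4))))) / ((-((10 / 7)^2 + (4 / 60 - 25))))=116485005/816061 = 142.74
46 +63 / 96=1493/32 = 46.66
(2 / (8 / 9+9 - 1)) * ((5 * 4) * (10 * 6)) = 270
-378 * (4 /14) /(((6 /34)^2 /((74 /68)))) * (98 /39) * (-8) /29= 986272/377 = 2616.11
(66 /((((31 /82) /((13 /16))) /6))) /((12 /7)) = 123123/248 = 496.46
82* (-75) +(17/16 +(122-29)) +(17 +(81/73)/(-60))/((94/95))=-331504611/54896 = -6038.78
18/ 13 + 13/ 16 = 457/208 = 2.20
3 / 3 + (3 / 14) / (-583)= 8159/8162 = 1.00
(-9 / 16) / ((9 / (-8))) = 1/2 = 0.50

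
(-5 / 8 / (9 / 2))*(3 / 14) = -5/168 = -0.03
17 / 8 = 2.12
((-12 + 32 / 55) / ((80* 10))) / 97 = -157/1067000 = 0.00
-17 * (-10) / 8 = 85/4 = 21.25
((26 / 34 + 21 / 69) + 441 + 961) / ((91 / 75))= 3165000/2737 = 1156.38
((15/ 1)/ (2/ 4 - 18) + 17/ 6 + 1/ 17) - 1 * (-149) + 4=110695/714 = 155.04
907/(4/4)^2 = 907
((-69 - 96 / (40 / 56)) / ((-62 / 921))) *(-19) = -17796483/310 = -57408.01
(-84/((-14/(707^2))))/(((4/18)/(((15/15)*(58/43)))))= 782763534/43 = 18203803.12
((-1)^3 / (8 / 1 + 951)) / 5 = -1/4795 = 0.00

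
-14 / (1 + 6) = -2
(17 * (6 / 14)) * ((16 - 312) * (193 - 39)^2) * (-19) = 971759712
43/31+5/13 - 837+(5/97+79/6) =-192799175/234546 = -822.01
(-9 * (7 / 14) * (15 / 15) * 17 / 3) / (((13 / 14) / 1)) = -357/13 = -27.46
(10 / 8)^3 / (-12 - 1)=-125/832 = -0.15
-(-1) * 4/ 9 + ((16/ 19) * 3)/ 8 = 130/171 = 0.76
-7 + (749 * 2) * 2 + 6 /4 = 5981/2 = 2990.50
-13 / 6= -2.17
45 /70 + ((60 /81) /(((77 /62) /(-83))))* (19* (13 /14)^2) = -165107083/203742 = -810.37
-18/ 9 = -2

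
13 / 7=1.86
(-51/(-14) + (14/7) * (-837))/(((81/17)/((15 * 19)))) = -99912.10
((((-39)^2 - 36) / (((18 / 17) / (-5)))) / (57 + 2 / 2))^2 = 196700625/13456 = 14618.06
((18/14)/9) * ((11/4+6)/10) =1/8 = 0.12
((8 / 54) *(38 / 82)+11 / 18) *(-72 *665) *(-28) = 112092400/123 = 911320.33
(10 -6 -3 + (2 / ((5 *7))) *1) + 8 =9.06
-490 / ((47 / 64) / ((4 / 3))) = -125440/141 = -889.65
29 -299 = -270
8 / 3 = 2.67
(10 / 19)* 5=50/19 = 2.63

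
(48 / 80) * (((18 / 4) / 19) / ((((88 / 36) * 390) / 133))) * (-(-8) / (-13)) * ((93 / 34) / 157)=-52731/248083550 = 0.00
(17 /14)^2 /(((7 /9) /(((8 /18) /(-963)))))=-289/330309 = 0.00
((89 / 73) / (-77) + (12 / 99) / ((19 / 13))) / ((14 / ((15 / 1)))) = 107495/1495186 = 0.07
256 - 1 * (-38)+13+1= 308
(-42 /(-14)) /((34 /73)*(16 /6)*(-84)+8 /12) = -657/22702 = -0.03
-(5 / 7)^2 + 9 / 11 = 166/539 = 0.31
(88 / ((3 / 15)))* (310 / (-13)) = -136400/13 = -10492.31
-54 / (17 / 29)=-1566/17 = -92.12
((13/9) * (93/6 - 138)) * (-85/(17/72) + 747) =-68477.50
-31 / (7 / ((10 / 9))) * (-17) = 5270/63 = 83.65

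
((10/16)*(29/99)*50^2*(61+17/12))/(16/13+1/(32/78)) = 252118750/32373 = 7787.93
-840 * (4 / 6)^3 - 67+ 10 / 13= -36869/117 = -315.12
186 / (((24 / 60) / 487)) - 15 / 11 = 2490990/11 = 226453.64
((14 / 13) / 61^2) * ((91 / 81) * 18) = 196/33489 = 0.01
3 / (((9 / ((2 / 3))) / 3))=2/3 = 0.67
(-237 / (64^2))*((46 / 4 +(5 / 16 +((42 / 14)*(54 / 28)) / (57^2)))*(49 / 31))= -1.08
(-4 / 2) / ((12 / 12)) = -2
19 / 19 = 1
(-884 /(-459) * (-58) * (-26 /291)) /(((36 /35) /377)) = 258674780/70713 = 3658.09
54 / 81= 2/3 = 0.67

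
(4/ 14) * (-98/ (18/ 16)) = -224/9 = -24.89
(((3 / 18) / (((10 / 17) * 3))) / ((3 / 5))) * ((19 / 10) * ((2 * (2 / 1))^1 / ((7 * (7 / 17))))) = 0.42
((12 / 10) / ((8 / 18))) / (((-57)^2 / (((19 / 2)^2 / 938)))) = 3/37520 = 0.00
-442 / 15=-29.47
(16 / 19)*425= 6800/19 = 357.89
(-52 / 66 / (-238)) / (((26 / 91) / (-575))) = -7475/1122 = -6.66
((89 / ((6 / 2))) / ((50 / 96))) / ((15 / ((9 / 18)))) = 712/375 = 1.90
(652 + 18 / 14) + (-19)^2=7100/7 = 1014.29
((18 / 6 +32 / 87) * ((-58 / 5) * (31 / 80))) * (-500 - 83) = 5295389/600 = 8825.65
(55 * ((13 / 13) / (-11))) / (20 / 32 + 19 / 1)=-40/157 = -0.25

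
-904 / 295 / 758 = -452/111805 = 0.00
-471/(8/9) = -4239/8 = -529.88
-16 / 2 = -8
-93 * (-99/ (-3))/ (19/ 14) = -42966/19 = -2261.37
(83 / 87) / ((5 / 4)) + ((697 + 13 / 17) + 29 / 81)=139543063/199665 = 698.89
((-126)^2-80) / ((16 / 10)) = 19745/2 = 9872.50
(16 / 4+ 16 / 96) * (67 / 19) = 1675/114 = 14.69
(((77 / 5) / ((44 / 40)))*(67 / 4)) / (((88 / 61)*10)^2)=1745149/1548800 = 1.13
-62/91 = -0.68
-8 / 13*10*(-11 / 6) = 440/39 = 11.28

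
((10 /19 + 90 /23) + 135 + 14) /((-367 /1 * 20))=-67053/3207580 = -0.02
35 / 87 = 0.40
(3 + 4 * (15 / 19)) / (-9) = -13/19 = -0.68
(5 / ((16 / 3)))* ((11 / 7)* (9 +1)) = 14.73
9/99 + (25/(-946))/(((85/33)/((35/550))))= 2903/32164 = 0.09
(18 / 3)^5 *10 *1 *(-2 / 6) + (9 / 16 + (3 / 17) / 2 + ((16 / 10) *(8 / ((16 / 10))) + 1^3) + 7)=-7045711/272 = -25903.35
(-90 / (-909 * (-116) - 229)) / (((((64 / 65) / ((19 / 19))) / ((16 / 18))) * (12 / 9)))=-195/336688 = 0.00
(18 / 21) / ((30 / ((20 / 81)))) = 4/567 = 0.01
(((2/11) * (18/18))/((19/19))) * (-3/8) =-3/44 = -0.07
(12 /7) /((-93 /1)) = -0.02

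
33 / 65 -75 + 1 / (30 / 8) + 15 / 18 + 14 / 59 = -561099/7670 = -73.16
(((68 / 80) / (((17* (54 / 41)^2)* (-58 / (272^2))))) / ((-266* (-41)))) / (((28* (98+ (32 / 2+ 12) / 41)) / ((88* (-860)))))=0.09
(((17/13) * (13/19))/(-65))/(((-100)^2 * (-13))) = 17/160550000 = 0.00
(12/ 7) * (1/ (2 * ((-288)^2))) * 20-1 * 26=-628987/24192 = -26.00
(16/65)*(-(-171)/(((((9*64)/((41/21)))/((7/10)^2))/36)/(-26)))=-16359/250 = -65.44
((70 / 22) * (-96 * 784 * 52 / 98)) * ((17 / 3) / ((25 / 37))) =-58612736/55 = -1065686.11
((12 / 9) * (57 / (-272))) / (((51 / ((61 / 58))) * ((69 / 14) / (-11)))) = 89243/6939468 = 0.01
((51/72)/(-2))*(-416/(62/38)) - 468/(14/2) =15262/651 = 23.44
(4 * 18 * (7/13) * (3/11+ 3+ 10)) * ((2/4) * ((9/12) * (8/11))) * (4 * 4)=3532032/1573 = 2245.41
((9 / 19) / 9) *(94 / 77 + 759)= 58537/1463 = 40.01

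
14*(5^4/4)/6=4375/12 = 364.58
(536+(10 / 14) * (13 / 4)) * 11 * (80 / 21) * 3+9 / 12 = 13264387/196 = 67675.44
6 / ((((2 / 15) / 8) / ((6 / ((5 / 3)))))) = 1296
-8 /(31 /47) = -12.13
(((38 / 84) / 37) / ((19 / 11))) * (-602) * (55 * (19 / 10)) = -98857/222 = -445.30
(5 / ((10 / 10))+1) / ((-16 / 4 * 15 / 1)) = -1/10 = -0.10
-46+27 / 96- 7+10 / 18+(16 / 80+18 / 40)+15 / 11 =-794369/15840 = -50.15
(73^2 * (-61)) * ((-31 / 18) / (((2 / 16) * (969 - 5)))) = 10077139/2169 = 4645.98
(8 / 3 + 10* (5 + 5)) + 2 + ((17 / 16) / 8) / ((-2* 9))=241135/2304 = 104.66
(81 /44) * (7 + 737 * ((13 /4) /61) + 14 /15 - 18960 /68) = -389114091/912560 = -426.40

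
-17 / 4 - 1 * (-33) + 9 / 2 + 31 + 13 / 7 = 1851/28 = 66.11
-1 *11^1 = -11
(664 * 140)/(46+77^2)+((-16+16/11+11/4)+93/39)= 4201939/683540 = 6.15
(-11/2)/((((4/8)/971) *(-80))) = 133.51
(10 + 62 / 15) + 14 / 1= 422/15 = 28.13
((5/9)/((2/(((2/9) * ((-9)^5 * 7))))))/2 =-25515/2 = -12757.50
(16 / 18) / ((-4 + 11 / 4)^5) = -8192/28125 = -0.29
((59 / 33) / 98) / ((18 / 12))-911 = -4419202/4851 = -910.99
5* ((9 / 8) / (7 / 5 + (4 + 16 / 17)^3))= 1105425/23983288 = 0.05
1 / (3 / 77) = 77/3 = 25.67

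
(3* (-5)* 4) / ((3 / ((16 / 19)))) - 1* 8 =-24.84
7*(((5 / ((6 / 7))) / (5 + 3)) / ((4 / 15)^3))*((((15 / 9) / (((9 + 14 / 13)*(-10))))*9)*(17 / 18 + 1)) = -41803125/536576 = -77.91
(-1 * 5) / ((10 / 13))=-13/2 = -6.50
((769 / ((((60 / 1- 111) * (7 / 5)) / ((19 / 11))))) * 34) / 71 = -146110/16401 = -8.91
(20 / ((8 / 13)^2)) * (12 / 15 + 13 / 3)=271.10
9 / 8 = 1.12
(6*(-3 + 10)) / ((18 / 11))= 25.67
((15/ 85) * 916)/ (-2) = -1374/17 = -80.82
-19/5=-3.80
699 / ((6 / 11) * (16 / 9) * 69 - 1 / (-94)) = 240922/23065 = 10.45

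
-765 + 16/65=-49709/65 = -764.75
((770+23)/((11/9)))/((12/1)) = 2379/44 = 54.07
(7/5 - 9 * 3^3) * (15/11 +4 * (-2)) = 88184/55 = 1603.35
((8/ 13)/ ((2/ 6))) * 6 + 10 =21.08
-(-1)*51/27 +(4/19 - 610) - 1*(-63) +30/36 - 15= -559.07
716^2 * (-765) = -392181840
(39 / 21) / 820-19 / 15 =-21773/17220 = -1.26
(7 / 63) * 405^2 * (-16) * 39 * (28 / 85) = -63685440/17 = -3746202.35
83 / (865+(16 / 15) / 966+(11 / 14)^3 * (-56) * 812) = -601335/153532927 = 0.00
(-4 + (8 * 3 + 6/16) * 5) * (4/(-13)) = -36.27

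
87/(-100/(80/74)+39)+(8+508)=55038/107 = 514.37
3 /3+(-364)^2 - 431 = 132066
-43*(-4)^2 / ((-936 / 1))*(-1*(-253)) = 185.97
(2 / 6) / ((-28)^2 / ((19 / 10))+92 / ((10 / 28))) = 95/191016 = 0.00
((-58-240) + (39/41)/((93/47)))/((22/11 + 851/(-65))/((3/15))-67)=2.43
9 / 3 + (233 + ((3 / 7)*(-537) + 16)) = 153/7 = 21.86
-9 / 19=-0.47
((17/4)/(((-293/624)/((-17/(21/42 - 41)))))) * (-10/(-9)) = -300560/71199 = -4.22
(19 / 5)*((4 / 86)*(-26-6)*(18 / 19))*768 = -884736/215 = -4115.05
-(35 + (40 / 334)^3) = -35.00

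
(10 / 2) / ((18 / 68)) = 170/9 = 18.89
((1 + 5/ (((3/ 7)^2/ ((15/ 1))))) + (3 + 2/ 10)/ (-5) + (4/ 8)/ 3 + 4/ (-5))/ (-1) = -20403/50 = -408.06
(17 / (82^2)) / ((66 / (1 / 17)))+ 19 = 8431897/443784 = 19.00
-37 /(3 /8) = -296/3 = -98.67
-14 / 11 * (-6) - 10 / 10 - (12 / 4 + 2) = 18/11 = 1.64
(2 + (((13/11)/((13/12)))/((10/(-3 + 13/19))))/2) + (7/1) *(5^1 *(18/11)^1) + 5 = 67033/1045 = 64.15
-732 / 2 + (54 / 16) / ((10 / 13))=-28929/80 = -361.61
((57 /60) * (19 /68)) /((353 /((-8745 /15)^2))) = 122699929/480080 = 255.58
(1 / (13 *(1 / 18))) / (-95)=-0.01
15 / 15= 1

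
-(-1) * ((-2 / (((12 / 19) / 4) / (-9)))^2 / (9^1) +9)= 1453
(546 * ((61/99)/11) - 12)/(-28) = -0.66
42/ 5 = 8.40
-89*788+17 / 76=-5330015/76 = -70131.78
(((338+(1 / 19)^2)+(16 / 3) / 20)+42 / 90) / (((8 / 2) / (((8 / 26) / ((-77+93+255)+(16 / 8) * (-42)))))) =1834256/13163865 = 0.14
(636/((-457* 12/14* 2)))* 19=-7049/457 = -15.42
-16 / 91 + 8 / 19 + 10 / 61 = 43154/105469 = 0.41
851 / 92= 37/4 = 9.25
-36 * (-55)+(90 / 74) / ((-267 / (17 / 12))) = 26080475/13172 = 1979.99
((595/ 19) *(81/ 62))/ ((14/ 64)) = 110160/589 = 187.03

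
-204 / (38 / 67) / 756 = -1139/2394 = -0.48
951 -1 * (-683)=1634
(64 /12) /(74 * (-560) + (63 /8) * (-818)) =-64/574581 = 0.00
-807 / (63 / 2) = -538/21 = -25.62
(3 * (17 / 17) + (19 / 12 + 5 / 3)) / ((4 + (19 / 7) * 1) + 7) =175/384 = 0.46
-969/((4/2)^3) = -969/8 = -121.12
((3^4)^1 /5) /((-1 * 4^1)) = -81/20 = -4.05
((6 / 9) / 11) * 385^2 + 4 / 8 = 53903/6 = 8983.83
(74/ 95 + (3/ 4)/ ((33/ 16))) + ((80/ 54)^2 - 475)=-359314949/761805 = -471.66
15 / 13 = 1.15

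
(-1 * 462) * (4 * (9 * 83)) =-1380456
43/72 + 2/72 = 5/8 = 0.62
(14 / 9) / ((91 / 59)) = 1.01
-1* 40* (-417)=16680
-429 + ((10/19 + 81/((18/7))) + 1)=-15047/38 = -395.97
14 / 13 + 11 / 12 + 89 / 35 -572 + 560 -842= -4638071/5460 = -849.46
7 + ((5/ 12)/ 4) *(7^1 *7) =581/48 = 12.10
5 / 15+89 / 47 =314/141 = 2.23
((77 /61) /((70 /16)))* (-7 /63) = -88/2745 = -0.03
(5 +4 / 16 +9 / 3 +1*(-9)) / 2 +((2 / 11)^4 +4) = 424717/117128 = 3.63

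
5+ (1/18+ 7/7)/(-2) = 161/36 = 4.47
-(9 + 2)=-11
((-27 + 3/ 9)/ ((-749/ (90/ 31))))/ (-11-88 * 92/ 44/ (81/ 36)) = -4320/3877573 = 0.00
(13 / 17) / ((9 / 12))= 52/51 = 1.02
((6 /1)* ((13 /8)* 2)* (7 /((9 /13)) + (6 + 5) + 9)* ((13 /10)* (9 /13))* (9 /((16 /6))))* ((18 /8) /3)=856089/640 = 1337.64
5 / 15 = 0.33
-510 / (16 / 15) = -3825/8 = -478.12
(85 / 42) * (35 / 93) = 425/558 = 0.76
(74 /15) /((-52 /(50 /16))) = -185/624 = -0.30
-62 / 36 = -31/18 = -1.72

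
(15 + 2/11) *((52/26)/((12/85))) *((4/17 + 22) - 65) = -607045/66 = -9197.65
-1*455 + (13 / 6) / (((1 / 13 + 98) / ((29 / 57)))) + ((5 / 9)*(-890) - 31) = -427517899/436050 = -980.43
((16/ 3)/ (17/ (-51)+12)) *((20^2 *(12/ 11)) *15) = 230400/77 = 2992.21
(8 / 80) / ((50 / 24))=6/125 = 0.05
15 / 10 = 3/2 = 1.50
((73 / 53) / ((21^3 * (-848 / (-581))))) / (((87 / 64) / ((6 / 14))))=24236/754410321 = 0.00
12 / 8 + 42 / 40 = 51/20 = 2.55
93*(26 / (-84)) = -403/14 = -28.79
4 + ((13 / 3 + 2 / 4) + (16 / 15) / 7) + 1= 699/70 = 9.99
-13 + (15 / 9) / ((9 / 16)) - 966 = -26353/27 = -976.04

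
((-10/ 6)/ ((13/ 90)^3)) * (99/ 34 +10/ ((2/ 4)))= -473242500/37349 = -12670.82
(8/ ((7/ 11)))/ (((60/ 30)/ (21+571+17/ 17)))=26092/7 = 3727.43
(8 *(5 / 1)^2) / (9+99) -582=-580.15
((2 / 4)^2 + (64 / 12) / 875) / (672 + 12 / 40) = 2689/7059150 = 0.00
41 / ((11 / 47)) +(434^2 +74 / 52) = 53920325/286 = 188532.60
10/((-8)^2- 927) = -10/863 = -0.01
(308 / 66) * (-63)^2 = 18522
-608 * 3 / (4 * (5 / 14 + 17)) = -2128/81 = -26.27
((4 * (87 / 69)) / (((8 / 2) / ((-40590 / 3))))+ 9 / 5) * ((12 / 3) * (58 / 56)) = -56887647/805 = -70667.88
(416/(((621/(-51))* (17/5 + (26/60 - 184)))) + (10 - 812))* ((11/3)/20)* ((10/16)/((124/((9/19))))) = -0.35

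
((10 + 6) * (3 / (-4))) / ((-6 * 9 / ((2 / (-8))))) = -1/18 = -0.06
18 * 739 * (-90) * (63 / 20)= -3771117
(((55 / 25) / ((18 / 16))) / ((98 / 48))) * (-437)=-307648/735 = -418.57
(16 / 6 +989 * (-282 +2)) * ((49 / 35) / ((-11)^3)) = 5815264/19965 = 291.27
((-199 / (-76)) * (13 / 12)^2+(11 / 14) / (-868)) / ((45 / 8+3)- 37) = -51070441/471704184 = -0.11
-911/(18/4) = -1822/9 = -202.44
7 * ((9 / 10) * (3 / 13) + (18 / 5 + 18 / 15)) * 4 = 9114/65 = 140.22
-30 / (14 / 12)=-180/7 = -25.71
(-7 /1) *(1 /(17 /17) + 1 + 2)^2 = -112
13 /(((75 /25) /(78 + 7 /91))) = 1015/3 = 338.33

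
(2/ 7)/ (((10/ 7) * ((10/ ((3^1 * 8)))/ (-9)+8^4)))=108/2211815 = 0.00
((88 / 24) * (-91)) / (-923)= 77/213 = 0.36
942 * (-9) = -8478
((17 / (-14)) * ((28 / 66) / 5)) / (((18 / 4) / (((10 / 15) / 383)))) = -68/1706265 = 0.00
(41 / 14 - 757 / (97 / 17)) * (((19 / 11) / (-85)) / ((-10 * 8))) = -3347591/101578400 = -0.03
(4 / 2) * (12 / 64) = 3/8 = 0.38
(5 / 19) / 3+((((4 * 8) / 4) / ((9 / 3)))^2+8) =2599/171 = 15.20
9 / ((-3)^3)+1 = 2/3 = 0.67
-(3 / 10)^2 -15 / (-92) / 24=-1531/18400 = -0.08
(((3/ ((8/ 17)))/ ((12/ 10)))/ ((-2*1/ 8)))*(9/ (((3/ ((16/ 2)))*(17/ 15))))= -450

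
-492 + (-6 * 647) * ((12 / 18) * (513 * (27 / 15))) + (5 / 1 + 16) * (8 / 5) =-11951088/5 = -2390217.60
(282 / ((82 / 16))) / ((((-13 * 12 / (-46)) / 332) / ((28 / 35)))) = 11484544/2665 = 4309.40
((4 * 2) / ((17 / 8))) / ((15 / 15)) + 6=166/17 = 9.76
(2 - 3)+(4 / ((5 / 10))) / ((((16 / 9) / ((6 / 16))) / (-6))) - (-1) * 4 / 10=-429/40 = -10.72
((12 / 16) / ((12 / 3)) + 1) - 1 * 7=-93/16 = -5.81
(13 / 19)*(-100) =-1300/19 = -68.42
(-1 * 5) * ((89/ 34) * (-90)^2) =-1802250/17 = -106014.71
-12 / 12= -1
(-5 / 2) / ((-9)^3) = 5/1458 = 0.00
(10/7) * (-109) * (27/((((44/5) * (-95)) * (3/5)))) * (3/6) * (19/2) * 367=9000675/616 = 14611.49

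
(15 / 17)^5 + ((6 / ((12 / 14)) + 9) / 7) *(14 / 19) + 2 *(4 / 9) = 754590205/242795547 = 3.11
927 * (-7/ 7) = -927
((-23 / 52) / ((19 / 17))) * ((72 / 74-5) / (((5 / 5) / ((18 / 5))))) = 524331/91390 = 5.74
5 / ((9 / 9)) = 5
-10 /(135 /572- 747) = 5720/427149 = 0.01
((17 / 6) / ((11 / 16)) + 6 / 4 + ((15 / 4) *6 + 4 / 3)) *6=1944/11 = 176.73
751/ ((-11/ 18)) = -1228.91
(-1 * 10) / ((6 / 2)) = -10/3 = -3.33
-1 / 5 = -0.20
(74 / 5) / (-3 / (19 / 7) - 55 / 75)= -2109/262 = -8.05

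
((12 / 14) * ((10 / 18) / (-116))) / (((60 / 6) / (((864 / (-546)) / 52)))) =3/240149 = 0.00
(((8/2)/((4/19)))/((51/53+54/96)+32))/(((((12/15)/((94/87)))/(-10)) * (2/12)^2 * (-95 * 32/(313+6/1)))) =822030/28429 = 28.92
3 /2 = 1.50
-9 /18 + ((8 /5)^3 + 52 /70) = 7593/1750 = 4.34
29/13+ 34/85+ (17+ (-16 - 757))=-48969/65 = -753.37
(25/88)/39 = 25/3432 = 0.01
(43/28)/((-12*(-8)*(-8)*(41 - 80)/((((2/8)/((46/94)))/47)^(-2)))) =22747/52416 = 0.43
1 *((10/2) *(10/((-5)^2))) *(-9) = -18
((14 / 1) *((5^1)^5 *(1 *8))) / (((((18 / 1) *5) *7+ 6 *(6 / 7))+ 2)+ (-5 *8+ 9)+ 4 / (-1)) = 490000/843 = 581.26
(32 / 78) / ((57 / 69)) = 368/741 = 0.50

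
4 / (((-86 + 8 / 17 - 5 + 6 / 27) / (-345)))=211140/13817 = 15.28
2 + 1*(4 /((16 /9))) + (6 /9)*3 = 25/4 = 6.25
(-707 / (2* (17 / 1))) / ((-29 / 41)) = 28987/986 = 29.40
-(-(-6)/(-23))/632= 3/7268 = 0.00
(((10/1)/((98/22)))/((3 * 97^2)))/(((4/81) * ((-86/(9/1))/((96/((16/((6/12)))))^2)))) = -120285/79299052 = 0.00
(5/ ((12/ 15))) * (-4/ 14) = -25/14 = -1.79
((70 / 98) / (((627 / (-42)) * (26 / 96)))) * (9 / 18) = -240/2717 = -0.09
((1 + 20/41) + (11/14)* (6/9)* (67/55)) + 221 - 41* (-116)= 21435137/4305 = 4979.13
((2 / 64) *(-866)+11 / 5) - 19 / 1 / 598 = -595471/23920 = -24.89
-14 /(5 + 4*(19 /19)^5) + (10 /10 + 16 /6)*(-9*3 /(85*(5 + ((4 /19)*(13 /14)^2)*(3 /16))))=-9318806/5215005 = -1.79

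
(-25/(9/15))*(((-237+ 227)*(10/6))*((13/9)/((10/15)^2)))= 40625/18 = 2256.94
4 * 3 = 12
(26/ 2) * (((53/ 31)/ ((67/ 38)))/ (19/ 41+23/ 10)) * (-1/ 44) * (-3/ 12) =2683655/103542604 = 0.03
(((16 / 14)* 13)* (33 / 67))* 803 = 2755896/469 = 5876.11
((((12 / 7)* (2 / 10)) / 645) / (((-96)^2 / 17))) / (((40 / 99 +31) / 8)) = 187/748647200 = 0.00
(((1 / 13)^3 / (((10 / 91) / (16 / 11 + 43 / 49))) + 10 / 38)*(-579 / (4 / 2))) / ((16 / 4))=-390554607/19779760 = -19.75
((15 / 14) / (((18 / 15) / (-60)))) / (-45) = 25/21 = 1.19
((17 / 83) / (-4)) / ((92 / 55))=-935/30544 = -0.03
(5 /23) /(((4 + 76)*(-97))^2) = 1/277000960 = 0.00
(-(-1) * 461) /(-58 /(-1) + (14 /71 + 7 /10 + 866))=327310/656677 = 0.50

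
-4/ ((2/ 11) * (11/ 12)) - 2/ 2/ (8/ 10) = -101/4 = -25.25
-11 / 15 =-0.73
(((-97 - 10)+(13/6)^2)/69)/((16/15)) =-1.39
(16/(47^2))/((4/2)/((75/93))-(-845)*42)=25/122504513 = 0.00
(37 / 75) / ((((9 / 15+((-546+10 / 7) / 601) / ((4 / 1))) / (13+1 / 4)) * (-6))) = -8249927/2828160 = -2.92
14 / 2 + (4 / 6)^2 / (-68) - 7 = -1/153 = -0.01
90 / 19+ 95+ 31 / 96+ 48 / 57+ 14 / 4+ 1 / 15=952753/9120 = 104.47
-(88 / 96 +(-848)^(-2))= -1977539/2157312 = -0.92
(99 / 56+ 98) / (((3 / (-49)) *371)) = -4.39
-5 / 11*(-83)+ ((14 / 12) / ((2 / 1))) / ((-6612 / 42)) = 5487421/145464 = 37.72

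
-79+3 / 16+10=-1101/16 = -68.81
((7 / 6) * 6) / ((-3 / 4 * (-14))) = 2/3 = 0.67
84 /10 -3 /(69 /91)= 511/115 = 4.44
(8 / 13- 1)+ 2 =21/13 = 1.62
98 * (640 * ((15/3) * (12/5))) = 752640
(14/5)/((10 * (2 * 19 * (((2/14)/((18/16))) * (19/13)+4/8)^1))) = 5733/533425 = 0.01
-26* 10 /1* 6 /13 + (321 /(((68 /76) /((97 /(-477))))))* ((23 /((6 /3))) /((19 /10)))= -1517945/2703 = -561.58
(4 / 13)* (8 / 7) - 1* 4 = -332/91 = -3.65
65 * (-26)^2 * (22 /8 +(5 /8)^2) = 2207985/16 = 137999.06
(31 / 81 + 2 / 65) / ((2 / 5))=2177/2106 = 1.03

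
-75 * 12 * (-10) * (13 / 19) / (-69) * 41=-1599000/437 = -3659.04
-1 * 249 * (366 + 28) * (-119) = 11674614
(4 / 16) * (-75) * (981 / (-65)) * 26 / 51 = 4905/34 = 144.26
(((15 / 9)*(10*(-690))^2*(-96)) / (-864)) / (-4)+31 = -6612407/3 = -2204135.67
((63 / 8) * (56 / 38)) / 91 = 63/494 = 0.13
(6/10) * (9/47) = 27/235 = 0.11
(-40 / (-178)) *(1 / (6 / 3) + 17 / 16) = 125/356 = 0.35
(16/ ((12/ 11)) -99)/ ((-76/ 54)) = 2277/38 = 59.92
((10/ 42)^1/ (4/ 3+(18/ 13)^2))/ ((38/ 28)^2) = 5915/148732 = 0.04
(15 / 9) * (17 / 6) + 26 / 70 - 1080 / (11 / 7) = -4727501/6930 = -682.18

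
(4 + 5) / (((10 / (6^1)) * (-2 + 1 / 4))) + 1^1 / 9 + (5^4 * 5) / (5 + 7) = 324377/1260 = 257.44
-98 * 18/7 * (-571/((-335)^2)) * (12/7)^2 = 2960064/785575 = 3.77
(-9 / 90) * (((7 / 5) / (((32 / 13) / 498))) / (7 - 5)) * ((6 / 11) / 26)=-5229/17600 = -0.30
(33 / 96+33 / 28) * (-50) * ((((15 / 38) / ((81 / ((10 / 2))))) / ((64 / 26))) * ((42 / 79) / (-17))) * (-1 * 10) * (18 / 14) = -13853125/45726464 = -0.30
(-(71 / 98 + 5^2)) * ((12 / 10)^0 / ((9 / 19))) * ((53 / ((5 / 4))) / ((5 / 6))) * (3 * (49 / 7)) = -10154588/175 = -58026.22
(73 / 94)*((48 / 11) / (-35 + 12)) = -1752/11891 = -0.15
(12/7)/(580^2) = 3/588700 = 0.00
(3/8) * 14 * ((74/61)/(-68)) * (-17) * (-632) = -61383/61 = -1006.28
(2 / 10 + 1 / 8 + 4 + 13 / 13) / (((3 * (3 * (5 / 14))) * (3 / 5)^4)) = 12425/972 = 12.78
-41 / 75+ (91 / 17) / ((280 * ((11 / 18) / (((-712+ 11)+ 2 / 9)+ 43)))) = -296267/14025 = -21.12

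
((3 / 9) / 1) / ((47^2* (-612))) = -1/4055724 = 0.00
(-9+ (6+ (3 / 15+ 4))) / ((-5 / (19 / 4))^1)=-57/50 = -1.14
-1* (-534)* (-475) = -253650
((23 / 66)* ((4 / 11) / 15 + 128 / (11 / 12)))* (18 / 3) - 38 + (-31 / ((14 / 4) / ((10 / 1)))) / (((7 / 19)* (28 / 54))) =-130502044/622545 = -209.63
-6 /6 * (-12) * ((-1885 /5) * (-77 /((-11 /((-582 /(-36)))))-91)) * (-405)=40614210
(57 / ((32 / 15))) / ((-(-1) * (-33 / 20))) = -1425/88 = -16.19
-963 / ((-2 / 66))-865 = 30914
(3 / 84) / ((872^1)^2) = 1/21290752 = 0.00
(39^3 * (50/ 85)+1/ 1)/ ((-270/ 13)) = -7711691/4590 = -1680.11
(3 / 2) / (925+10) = 3/1870 = 0.00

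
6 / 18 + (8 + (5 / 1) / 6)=55/6 = 9.17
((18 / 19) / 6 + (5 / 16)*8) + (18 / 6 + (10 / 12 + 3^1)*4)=20.99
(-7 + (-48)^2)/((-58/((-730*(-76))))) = -63718780/29 = -2197199.31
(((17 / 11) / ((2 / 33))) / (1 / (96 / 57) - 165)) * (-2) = 1632/5261 = 0.31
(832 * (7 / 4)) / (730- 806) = -364/19 = -19.16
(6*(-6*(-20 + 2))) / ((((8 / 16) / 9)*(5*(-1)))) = -11664/5 = -2332.80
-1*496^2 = -246016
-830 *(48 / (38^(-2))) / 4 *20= -287644800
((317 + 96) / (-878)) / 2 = -413/1756 = -0.24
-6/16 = -3/8 = -0.38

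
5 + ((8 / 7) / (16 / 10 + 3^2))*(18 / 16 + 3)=2020/371 = 5.44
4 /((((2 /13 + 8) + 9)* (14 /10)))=260/1561 = 0.17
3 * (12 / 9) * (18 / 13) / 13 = 72/169 = 0.43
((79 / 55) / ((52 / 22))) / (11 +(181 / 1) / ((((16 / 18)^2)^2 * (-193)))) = 31225856/488037355 = 0.06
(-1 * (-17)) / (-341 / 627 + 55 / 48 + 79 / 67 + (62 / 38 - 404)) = -346256/8159163 = -0.04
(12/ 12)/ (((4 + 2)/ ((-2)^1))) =-1/3 = -0.33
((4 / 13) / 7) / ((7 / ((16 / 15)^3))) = 16384/2149875 = 0.01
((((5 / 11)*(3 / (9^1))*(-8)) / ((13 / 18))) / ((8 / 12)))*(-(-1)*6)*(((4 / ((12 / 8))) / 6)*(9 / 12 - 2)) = 1200/143 = 8.39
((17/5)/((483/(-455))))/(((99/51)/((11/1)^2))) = -41327/207 = -199.65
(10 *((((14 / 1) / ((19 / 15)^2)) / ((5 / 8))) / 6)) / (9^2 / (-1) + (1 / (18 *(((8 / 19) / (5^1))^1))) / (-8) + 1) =-1935360/6660811 = -0.29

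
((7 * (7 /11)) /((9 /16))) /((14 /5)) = 280/99 = 2.83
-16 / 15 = -1.07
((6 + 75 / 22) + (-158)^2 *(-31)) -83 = -773957.59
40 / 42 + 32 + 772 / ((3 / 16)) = 29052/7 = 4150.29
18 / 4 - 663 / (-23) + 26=2729/46 = 59.33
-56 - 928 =-984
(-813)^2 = 660969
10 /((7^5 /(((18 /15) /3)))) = 4/16807 = 0.00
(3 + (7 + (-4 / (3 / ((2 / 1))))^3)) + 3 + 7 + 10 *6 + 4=1756/27 = 65.04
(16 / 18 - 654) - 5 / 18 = -11761/18 = -653.39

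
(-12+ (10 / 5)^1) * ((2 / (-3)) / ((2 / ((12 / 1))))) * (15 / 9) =200/3 = 66.67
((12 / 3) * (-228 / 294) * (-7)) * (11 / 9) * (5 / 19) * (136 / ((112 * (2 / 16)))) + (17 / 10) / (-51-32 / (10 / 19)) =33443063/493038 = 67.83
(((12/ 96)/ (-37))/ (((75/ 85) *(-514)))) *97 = 1649/2282160 = 0.00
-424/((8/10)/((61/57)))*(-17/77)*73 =40121530/4389 = 9141.38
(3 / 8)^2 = 9/64 = 0.14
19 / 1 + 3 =22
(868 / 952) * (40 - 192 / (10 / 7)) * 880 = -1287616/17 = -75742.12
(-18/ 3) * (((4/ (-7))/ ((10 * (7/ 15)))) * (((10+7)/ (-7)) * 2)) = -1224/343 = -3.57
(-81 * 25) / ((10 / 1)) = -405/2 = -202.50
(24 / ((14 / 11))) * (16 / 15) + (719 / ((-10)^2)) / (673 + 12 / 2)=1366479/67900 = 20.12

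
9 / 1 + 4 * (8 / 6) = 43/3 = 14.33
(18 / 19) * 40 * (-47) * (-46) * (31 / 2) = 24127920/19 = 1269890.53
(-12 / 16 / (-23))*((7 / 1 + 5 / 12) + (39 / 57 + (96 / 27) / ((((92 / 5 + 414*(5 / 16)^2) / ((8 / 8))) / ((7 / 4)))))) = 211348031/789767376 = 0.27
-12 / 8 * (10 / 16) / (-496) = 15/7936 = 0.00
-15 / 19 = -0.79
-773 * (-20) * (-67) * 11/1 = -11394020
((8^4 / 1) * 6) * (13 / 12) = 26624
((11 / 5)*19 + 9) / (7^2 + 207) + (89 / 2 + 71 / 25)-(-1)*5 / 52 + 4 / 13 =1994399/41600 = 47.94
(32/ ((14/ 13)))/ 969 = 208/6783 = 0.03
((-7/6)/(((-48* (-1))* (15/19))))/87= -133/375840 = 0.00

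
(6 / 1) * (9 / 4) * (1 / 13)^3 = 27/4394 = 0.01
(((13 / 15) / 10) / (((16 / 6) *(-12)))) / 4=-13/19200 = 0.00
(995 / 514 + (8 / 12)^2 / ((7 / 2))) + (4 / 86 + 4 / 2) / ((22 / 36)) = 7535279/1392426 = 5.41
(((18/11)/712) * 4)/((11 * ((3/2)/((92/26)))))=276/139997 = 0.00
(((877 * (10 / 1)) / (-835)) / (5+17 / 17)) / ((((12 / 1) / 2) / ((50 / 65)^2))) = -43850/254007 = -0.17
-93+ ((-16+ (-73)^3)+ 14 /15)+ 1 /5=-5836873/15 = -389124.87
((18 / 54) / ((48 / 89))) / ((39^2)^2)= 89/333135504 = 0.00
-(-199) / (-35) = -199/35 = -5.69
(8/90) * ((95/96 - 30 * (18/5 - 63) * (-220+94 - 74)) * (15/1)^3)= -855357625/8 = -106919703.12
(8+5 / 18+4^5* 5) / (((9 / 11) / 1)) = 6267.90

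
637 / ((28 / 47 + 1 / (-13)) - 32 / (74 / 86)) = -14400659/829007 = -17.37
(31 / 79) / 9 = 31/711 = 0.04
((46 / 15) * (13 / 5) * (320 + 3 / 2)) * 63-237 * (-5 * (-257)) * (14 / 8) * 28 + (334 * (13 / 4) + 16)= -14760107.62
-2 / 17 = -0.12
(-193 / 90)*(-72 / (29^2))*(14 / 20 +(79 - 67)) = 49022/21025 = 2.33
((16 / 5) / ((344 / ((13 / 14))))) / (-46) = -13/69230 = 0.00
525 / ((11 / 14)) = 7350/11 = 668.18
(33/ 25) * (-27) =-891/25 = -35.64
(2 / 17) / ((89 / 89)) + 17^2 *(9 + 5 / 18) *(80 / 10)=3281902/153 = 21450.34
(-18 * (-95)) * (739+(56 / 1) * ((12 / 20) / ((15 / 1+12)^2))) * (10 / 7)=1805384.02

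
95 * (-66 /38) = -165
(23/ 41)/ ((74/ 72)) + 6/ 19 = 24834/28823 = 0.86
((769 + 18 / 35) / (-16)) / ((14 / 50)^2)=-613.45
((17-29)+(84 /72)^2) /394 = -383/14184 = -0.03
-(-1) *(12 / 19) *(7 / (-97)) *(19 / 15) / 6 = -0.01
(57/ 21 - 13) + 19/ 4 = -155/28 = -5.54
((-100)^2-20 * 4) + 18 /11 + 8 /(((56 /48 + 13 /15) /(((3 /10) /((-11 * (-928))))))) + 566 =816315673/77836 = 10487.64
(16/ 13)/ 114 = 8/741 = 0.01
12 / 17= 0.71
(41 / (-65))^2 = 1681/4225 = 0.40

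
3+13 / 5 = 28/5 = 5.60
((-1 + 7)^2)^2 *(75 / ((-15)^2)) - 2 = 430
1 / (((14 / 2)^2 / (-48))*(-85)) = 48/4165 = 0.01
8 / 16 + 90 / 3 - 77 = -93/2 = -46.50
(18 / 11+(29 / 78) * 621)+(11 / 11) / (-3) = 199217/858 = 232.19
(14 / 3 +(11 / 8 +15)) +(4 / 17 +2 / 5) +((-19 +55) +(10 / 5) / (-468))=4588439/79560 = 57.67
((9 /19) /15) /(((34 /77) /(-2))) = -231/1615 = -0.14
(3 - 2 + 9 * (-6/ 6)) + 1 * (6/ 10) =-37/5 = -7.40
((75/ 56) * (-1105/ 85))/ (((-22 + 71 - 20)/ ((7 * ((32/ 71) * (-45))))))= 175500/2059 = 85.24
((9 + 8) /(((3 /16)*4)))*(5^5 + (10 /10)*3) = 212704/3 = 70901.33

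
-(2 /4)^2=-1/4 = -0.25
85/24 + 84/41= 5501/984 = 5.59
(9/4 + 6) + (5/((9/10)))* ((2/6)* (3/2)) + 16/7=3355/252 = 13.31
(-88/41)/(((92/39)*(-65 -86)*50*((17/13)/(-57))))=-0.01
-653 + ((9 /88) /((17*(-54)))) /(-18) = -105503903/161568 = -653.00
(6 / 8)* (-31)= -93/4 = -23.25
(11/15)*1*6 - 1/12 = 259/60 = 4.32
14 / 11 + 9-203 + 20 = -1900/11 = -172.73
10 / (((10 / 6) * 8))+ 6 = 27/4 = 6.75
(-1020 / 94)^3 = -132651000/103823 = -1277.66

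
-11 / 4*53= -145.75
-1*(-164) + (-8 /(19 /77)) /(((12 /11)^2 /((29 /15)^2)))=62.17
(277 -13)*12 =3168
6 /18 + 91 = 274/3 = 91.33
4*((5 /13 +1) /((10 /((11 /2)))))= 198/65 = 3.05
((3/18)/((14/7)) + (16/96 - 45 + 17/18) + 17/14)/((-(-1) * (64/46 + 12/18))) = -246859/11928 = -20.70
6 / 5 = 1.20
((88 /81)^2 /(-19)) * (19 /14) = -3872/45927 = -0.08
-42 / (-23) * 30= 1260/23 = 54.78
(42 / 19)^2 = 1764/361 = 4.89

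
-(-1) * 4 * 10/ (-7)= -40/7 = -5.71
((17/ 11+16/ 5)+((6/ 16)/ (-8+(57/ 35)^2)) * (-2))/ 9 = 2347123/4323660 = 0.54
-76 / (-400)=19/100 = 0.19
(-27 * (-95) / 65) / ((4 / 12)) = 1539/13 = 118.38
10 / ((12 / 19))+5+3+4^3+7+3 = 97.83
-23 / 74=-0.31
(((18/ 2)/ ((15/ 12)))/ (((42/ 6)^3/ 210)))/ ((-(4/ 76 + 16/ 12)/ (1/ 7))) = -12312/27097 = -0.45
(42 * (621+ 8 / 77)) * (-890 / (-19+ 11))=63846375/22 = 2902107.95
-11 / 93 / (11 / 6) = -2/31 = -0.06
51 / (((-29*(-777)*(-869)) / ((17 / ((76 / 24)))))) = -1734/124014121 = 0.00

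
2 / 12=1/6 = 0.17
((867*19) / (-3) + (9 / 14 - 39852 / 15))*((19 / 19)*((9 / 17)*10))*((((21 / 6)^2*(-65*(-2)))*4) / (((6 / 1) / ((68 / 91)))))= -34218060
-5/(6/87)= -145/2 = -72.50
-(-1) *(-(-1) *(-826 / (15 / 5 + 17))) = -413/10 = -41.30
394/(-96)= -197/48 = -4.10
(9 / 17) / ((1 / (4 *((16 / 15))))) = 192/85 = 2.26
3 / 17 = 0.18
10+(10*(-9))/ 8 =-5/4 = -1.25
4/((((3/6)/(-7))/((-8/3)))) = 448/3 = 149.33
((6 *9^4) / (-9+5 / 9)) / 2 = -177147/76 = -2330.88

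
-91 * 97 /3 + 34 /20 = -88219/30 = -2940.63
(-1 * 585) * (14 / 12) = -1365/2 = -682.50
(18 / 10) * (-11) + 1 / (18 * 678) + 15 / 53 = -63118823/3234060 = -19.52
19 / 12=1.58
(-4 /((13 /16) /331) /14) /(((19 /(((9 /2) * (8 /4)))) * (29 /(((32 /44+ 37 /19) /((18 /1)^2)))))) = -113864/7255017 = -0.02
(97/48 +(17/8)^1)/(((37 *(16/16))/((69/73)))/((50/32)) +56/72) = 343275/2138768 = 0.16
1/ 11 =0.09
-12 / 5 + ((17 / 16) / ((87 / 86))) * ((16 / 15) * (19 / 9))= -82/2349 = -0.03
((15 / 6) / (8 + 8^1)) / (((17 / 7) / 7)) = 245/544 = 0.45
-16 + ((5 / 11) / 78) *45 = -4501/286 = -15.74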